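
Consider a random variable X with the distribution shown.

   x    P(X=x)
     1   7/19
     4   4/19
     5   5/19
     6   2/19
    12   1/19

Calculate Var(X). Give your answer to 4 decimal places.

7.3241

E[X] = (7/19)·1 + (4/19)·4 + (5/19)·5 + (2/19)·6 + (1/19)·12 = 72/19
E[X²] = (7/19)·1 + (4/19)·16 + (5/19)·25 + (2/19)·36 + (1/19)·144 = 412/19
Var(X) = 412/19 − (72/19)² = 2644/361 ≈ 7.3241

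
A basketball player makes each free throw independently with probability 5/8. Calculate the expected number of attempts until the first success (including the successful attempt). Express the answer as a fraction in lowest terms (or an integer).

For a geometric distribution, E[trials] = 1/p = 1/(5/8) = 8/5.

8/5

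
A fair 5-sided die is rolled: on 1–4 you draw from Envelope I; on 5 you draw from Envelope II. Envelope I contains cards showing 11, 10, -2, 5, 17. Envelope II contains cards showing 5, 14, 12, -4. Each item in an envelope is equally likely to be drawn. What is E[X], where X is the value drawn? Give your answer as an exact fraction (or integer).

E[X | Envelope I] = (11 + 10 − 2 + 5 + 17)/5 = 41/5
E[X | Envelope II] = (5 + 14 + 12 − 4)/4 = 27/4
E[X] = (4/5)·41/5 + (1/5)·27/4 = 791/100

791/100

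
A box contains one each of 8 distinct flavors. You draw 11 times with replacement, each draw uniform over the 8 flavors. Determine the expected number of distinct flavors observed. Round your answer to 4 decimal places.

Let Xⱼ=1 if type j appears at least once. P(Xⱼ=1) = 1 − ((8−1)/8)^11 = 6612607849/8589934592.
E[#distinct] = 8·6612607849/8589934592 = 6612607849/1073741824.
≈ 6.1585

6.1585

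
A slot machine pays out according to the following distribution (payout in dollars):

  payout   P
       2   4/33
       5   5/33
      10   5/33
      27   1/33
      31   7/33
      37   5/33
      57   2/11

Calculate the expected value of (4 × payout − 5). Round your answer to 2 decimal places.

98.52

E[4x-5] = (4/33)·3 + (5/33)·15 + (5/33)·35 + (1/33)·103 + (7/33)·119 + (5/33)·143 + (2/11)·223
     = 3251/33 ≈ 98.52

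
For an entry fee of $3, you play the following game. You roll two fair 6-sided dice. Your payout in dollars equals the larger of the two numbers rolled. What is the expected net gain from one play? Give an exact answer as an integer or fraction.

53/36 dollars

Distribution of the larger of the two numbers rolled: 1 w.p. 1/36, 2 w.p. 1/12, 3 w.p. 5/36, 4 w.p. 7/36, 5 w.p. 1/4, 6 w.p. 11/36
E[payout] = (1/36)·1 + (1/12)·2 + (5/36)·3 + (7/36)·4 + (1/4)·5 + (11/36)·6 = 161/36
Expected profit = 161/36 − 3 = 53/36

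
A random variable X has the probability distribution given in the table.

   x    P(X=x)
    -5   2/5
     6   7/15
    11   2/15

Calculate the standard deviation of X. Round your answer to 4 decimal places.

6.1478

E[X] = 34/15, E[X²] = 644/15
Var(X) = E[X²] − (E[X])² = 644/15 − 1156/225 = 8504/225
SD(X) = √(8504/225) ≈ 6.1478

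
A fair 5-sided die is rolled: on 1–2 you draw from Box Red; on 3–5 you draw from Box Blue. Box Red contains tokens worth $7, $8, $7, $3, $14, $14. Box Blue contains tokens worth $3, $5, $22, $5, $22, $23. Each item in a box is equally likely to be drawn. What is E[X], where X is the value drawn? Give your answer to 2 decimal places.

$11.53

E[X | Box Red] = (7 + 8 + 7 + 3 + 14 + 14)/6 = 53/6
E[X | Box Blue] = (3 + 5 + 22 + 5 + 22 + 23)/6 = 40/3
E[X] = (2/5)·53/6 + (3/5)·40/3 = 173/15 ≈ 11.53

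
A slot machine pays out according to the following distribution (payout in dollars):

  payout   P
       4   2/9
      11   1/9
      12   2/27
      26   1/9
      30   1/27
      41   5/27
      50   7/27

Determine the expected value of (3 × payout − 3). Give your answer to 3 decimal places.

E[3x-3] = (2/9)·9 + (1/9)·30 + (2/27)·33 + (1/9)·75 + (1/27)·87 + (5/27)·120 + (7/27)·147
     = 239/3 ≈ 79.667

79.667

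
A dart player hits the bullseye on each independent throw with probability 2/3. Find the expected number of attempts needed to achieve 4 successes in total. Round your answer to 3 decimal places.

6.000

By linearity (sum of 4 independent geometric waits), E[trials] = 4/p = 4/(2/3) = 6.
≈ 6.000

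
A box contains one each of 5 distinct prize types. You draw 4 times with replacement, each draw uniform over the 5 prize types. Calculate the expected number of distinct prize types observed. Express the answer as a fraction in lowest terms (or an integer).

369/125

Let Xⱼ=1 if type j appears at least once. P(Xⱼ=1) = 1 − ((5−1)/5)^4 = 369/625.
E[#distinct] = 5·369/625 = 369/125.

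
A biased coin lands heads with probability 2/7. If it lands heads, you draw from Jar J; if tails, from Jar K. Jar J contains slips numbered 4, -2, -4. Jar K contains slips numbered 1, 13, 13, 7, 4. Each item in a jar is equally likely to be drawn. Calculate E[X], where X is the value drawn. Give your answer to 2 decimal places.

E[X | Jar J] = (4 − 2 − 4)/3 = -2/3
E[X | Jar K] = (1 + 13 + 13 + 7 + 4)/5 = 38/5
E[X] = (2/7)·(-2/3) + (5/7)·38/5 = 110/21 ≈ 5.24

5.24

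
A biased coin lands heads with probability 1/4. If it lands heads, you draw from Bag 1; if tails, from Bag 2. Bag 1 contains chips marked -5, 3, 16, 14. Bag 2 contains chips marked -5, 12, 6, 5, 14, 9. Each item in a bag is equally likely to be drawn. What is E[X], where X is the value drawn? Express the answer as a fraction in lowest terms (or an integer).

55/8

E[X | Bag 1] = (-5 + 3 + 16 + 14)/4 = 7
E[X | Bag 2] = (-5 + 12 + 6 + 5 + 14 + 9)/6 = 41/6
E[X] = (1/4)·7 + (3/4)·41/6 = 55/8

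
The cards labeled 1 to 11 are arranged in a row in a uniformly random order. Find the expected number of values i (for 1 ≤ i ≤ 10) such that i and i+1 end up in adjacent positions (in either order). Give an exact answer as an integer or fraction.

20/11

For each i ∈ {1,…,10}, let Xᵢ = 1 if i and i+1 are adjacent. P(Xᵢ=1) = 2·(11−1)!/11! = 2/11.
By linearity, E[ΣXᵢ] = (10)·(2/11) = 20/11.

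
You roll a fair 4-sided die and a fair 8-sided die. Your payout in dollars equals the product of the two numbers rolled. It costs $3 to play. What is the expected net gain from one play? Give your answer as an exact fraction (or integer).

33/4 dollars

Distribution of the product of the two numbers rolled: 1 w.p. 1/32, 2 w.p. 1/16, 3 w.p. 1/16, 4 w.p. 3/32, 5 w.p. 1/32, 6 w.p. 3/32, …
E[payout] = (1/32)·1 + (1/16)·2 + (1/16)·3 + (3/32)·4 + (1/32)·5 + (3/32)·6 + (1/32)·7 + (3/32)·8 + (1/32)·9 + (1/32)·10 + (3/32)·12 + (1/32)·14 + (1/32)·15 + (1/16)·16 + (1/32)·18 + (1/32)·20 + (1/32)·21 + (1/16)·24 + (1/32)·28 + (1/32)·32 = 45/4
Expected profit = 45/4 − 3 = 33/4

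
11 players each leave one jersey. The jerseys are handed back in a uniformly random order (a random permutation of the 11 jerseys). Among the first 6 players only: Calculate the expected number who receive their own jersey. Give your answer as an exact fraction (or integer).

Let Xᵢ = 1 if person i gets their own jersey. For each i, P(Xᵢ=1) = 1/11.
By linearity of expectation, E[X₁+…+X_6] = 6·(1/11) = 6/11.

6/11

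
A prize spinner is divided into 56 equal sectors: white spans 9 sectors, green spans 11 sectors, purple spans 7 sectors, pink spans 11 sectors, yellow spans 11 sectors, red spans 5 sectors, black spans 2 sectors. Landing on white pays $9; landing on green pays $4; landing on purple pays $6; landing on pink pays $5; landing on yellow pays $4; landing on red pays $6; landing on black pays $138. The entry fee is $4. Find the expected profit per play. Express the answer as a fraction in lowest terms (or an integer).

87/14 dollars

E[payout] = (9/56)·9 + (11/56)·4 + (7/56)·6 + (11/56)·5 + (11/56)·4 + (5/56)·6 + (2/56)·138 = 143/14
Expected profit = 143/14 − 4 = 87/14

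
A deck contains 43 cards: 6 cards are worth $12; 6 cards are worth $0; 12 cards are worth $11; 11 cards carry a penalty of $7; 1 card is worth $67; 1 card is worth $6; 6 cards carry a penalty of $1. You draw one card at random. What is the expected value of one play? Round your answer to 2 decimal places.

E[payout] = (6/43)·12 + (6/43)·0 + (12/43)·11 + (11/43)·(-7) + (1/43)·67 + (1/43)·6 + (6/43)·(-1) = 194/43
≈ $4.51

$4.51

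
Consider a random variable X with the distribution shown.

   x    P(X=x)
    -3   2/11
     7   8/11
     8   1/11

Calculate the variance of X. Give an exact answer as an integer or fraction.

E[X] = (2/11)·(-3) + (8/11)·7 + (1/11)·8 = 58/11
E[X²] = (2/11)·9 + (8/11)·49 + (1/11)·64 = 474/11
Var(X) = 474/11 − (58/11)² = 1850/121

1850/121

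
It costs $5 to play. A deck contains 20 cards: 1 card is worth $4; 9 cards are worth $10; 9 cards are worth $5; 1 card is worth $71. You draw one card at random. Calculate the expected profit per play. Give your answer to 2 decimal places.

E[payout] = (1/20)·4 + (9/20)·10 + (9/20)·5 + (1/20)·71 = 21/2
Expected profit = 21/2 − 5 = 11/2 ≈ $5.50

$5.50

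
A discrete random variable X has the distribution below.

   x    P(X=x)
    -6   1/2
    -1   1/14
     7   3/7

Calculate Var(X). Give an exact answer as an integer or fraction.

7657/196

E[X] = (1/2)·(-6) + (1/14)·(-1) + (3/7)·7 = -1/14
E[X²] = (1/2)·36 + (1/14)·1 + (3/7)·49 = 547/14
Var(X) = 547/14 − (-1/14)² = 7657/196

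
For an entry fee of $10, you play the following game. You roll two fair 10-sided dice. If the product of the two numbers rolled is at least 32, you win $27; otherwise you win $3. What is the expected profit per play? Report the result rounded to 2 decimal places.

$2.36

E[payout] = (61/100)·3 + (39/100)·27 = 309/25
Expected profit = 309/25 − 10 = 59/25 ≈ $2.36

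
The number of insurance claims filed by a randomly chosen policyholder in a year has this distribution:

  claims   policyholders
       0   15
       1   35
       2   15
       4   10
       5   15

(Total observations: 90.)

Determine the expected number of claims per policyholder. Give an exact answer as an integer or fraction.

Total = 90, so P(claims=0) = 15/90, etc.
E[X] = (1/6)·0 + (7/18)·1 + (1/6)·2 + (1/9)·4 + (1/6)·5
     = 2

2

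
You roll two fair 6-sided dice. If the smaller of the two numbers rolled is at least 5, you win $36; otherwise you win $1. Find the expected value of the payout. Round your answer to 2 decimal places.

$4.89

E[payout] = (8/9)·1 + (1/9)·36 = 44/9
≈ $4.89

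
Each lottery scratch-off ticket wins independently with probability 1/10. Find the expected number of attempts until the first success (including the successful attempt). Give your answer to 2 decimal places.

For a geometric distribution, E[trials] = 1/p = 1/(1/10) = 10.
≈ 10.00

10.00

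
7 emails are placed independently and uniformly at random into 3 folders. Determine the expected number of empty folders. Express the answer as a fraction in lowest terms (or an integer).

Let Xⱼ=1 if folder j is empty. P(Xⱼ=1) = ((3-1)/3)^7 = 128/2187.
By linearity, E[#empty] = 3·128/2187 = 128/729.

128/729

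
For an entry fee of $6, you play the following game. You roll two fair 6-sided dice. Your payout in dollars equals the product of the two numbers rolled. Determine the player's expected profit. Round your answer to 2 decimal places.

Distribution of the product of the two numbers rolled: 1 w.p. 1/36, 2 w.p. 1/18, 3 w.p. 1/18, 4 w.p. 1/12, 5 w.p. 1/18, 6 w.p. 1/9, …
E[payout] = (1/36)·1 + (1/18)·2 + (1/18)·3 + (1/12)·4 + (1/18)·5 + (1/9)·6 + (1/18)·8 + (1/36)·9 + (1/18)·10 + (1/9)·12 + (1/18)·15 + (1/36)·16 + (1/18)·18 + (1/18)·20 + (1/18)·24 + (1/36)·25 + (1/18)·30 + (1/36)·36 = 49/4
Expected profit = 49/4 − 6 = 25/4 ≈ $6.25

$6.25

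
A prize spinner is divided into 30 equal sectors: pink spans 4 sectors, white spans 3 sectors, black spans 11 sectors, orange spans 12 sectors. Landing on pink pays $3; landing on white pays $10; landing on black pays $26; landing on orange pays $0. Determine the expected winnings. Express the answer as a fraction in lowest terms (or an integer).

E[payout] = (4/30)·3 + (3/30)·10 + (11/30)·26 + (12/30)·0 = 164/15

164/15 dollars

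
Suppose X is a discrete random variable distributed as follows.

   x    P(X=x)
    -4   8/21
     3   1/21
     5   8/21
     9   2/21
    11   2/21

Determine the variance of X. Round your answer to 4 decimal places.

29.3878

E[X] = (8/21)·(-4) + (1/21)·3 + (8/21)·5 + (2/21)·9 + (2/21)·11 = 17/7
E[X²] = (8/21)·16 + (1/21)·9 + (8/21)·25 + (2/21)·81 + (2/21)·121 = 247/7
Var(X) = 247/7 − (17/7)² = 1440/49 ≈ 29.3878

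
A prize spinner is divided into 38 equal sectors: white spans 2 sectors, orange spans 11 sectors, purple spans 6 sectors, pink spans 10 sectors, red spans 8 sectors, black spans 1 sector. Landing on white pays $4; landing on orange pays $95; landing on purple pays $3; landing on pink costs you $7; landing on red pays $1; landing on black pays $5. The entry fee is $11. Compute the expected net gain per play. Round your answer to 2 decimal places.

E[payout] = (2/38)·4 + (11/38)·95 + (6/38)·3 + (10/38)·(-7) + (8/38)·1 + (1/38)·5 = 507/19
Expected profit = 507/19 − 11 = 298/19 ≈ $15.68

$15.68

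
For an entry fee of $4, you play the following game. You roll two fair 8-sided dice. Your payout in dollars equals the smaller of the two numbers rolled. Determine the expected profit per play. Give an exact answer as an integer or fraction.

-13/16 dollars

Distribution of the smaller of the two numbers rolled: 1 w.p. 15/64, 2 w.p. 13/64, 3 w.p. 11/64, 4 w.p. 9/64, 5 w.p. 7/64, 6 w.p. 5/64, …
E[payout] = (15/64)·1 + (13/64)·2 + (11/64)·3 + (9/64)·4 + (7/64)·5 + (5/64)·6 + (3/64)·7 + (1/64)·8 = 51/16
Expected profit = 51/16 − 4 = -13/16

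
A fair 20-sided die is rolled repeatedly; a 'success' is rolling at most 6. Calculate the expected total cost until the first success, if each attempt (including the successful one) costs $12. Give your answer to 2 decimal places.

E[#attempts] = 1/p = 10/3; E[cost] = 12·10/3 = 40.
≈ 40.00

$40.00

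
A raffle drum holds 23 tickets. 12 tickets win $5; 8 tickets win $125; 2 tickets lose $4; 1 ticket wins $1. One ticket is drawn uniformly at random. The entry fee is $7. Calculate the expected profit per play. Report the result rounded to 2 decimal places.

E[payout] = (12/23)·5 + (8/23)·125 + (2/23)·(-4) + (1/23)·1 = 1053/23
Expected profit = 1053/23 − 7 = 892/23 ≈ $38.78

$38.78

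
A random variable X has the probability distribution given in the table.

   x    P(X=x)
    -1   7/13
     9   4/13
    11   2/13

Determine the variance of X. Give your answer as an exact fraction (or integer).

E[X] = (7/13)·(-1) + (4/13)·9 + (2/13)·11 = 51/13
E[X²] = (7/13)·1 + (4/13)·81 + (2/13)·121 = 573/13
Var(X) = 573/13 − (51/13)² = 4848/169

4848/169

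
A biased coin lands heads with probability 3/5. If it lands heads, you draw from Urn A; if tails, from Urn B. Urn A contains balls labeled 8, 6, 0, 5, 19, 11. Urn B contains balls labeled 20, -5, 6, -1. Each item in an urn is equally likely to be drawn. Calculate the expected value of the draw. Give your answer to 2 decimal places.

6.90

E[X | Urn A] = (8 + 6 + 0 + 5 + 19 + 11)/6 = 49/6
E[X | Urn B] = (20 − 5 + 6 − 1)/4 = 5
E[X] = (3/5)·49/6 + (2/5)·5 = 69/10 ≈ 6.90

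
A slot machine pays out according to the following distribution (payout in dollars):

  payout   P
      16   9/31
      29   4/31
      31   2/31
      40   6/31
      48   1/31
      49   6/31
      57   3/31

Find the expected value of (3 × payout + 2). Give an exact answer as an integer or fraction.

E[3x+2] = (9/31)·50 + (4/31)·89 + (2/31)·95 + (6/31)·122 + (1/31)·146 + (6/31)·149 + (3/31)·173
     = 3287/31

3287/31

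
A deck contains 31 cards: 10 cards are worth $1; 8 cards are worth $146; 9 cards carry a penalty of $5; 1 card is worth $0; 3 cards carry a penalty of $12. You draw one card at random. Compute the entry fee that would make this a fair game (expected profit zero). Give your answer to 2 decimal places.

$35.39

E[payout] = (10/31)·1 + (8/31)·146 + (9/31)·(-5) + (1/31)·0 + (3/31)·(-12) = 1097/31
Fair fee = E[payout] = 1097/31 ≈ $35.39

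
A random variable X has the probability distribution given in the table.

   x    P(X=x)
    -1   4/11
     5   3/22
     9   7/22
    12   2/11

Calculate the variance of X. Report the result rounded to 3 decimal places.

E[X] = (4/11)·(-1) + (3/22)·5 + (7/22)·9 + (2/11)·12 = 59/11
E[X²] = (4/11)·1 + (3/22)·25 + (7/22)·81 + (2/11)·144 = 613/11
Var(X) = 613/11 − (59/11)² = 3262/121 ≈ 26.959

26.959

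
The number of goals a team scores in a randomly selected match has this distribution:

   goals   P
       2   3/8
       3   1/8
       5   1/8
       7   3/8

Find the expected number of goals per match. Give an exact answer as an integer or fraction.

35/8

E[X] = (3/8)·2 + (1/8)·3 + (1/8)·5 + (3/8)·7
     = 35/8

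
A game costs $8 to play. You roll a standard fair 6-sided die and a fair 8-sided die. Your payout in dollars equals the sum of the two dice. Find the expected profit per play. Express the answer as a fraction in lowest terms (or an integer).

$0

Distribution of the sum of the two dice: 2 w.p. 1/48, 3 w.p. 1/24, 4 w.p. 1/16, 5 w.p. 1/12, 6 w.p. 5/48, 7 w.p. 1/8, …
E[payout] = (1/48)·2 + (1/24)·3 + (1/16)·4 + (1/12)·5 + (5/48)·6 + (1/8)·7 + (1/8)·8 + (1/8)·9 + (5/48)·10 + (1/12)·11 + (1/16)·12 + (1/24)·13 + (1/48)·14 = 8
Expected profit = 8 − 8 = 0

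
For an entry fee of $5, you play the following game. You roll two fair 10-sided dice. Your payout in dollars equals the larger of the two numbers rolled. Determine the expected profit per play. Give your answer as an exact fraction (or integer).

Distribution of the larger of the two numbers rolled: 1 w.p. 1/100, 2 w.p. 3/100, 3 w.p. 1/20, 4 w.p. 7/100, 5 w.p. 9/100, 6 w.p. 11/100, …
E[payout] = (1/100)·1 + (3/100)·2 + (1/20)·3 + (7/100)·4 + (9/100)·5 + (11/100)·6 + (13/100)·7 + (3/20)·8 + (17/100)·9 + (19/100)·10 = 143/20
Expected profit = 143/20 − 5 = 43/20

43/20 dollars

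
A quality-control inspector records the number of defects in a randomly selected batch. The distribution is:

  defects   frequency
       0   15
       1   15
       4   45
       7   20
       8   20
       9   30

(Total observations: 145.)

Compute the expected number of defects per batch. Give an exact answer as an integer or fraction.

Total = 145, so P(defects=0) = 15/145, etc.
E[X] = (3/29)·0 + (3/29)·1 + (9/29)·4 + (4/29)·7 + (4/29)·8 + (6/29)·9
     = 153/29

153/29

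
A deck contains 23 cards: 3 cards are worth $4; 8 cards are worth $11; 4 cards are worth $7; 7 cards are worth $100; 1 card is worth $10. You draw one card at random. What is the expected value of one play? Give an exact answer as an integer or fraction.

838/23 dollars

E[payout] = (3/23)·4 + (8/23)·11 + (4/23)·7 + (7/23)·100 + (1/23)·10 = 838/23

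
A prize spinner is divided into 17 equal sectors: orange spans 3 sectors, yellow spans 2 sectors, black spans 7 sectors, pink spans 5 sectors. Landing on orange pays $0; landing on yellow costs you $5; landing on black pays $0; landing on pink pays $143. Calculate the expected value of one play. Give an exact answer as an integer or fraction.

E[payout] = (3/17)·0 + (2/17)·(-5) + (7/17)·0 + (5/17)·143 = 705/17

705/17 dollars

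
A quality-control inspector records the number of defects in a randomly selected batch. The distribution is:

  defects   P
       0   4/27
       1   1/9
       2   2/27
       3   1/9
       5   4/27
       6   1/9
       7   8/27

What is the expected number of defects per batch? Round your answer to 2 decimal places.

4.07

E[X] = (4/27)·0 + (1/9)·1 + (2/27)·2 + (1/9)·3 + (4/27)·5 + (1/9)·6 + (8/27)·7
     = 110/27 ≈ 4.07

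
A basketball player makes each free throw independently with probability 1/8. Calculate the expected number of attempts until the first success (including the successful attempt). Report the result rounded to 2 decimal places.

8.00

For a geometric distribution, E[trials] = 1/p = 1/(1/8) = 8.
≈ 8.00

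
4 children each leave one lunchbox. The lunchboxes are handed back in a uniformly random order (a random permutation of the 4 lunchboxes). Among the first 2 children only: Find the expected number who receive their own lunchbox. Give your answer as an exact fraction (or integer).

1/2

Let Xᵢ = 1 if person i gets their own lunchbox. For each i, P(Xᵢ=1) = 1/4.
By linearity of expectation, E[X₁+…+X_2] = 2·(1/4) = 1/2.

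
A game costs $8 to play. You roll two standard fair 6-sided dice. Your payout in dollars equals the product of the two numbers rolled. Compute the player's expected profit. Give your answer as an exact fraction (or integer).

17/4 dollars

Distribution of the product of the two numbers rolled: 1 w.p. 1/36, 2 w.p. 1/18, 3 w.p. 1/18, 4 w.p. 1/12, 5 w.p. 1/18, 6 w.p. 1/9, …
E[payout] = (1/36)·1 + (1/18)·2 + (1/18)·3 + (1/12)·4 + (1/18)·5 + (1/9)·6 + (1/18)·8 + (1/36)·9 + (1/18)·10 + (1/9)·12 + (1/18)·15 + (1/36)·16 + (1/18)·18 + (1/18)·20 + (1/18)·24 + (1/36)·25 + (1/18)·30 + (1/36)·36 = 49/4
Expected profit = 49/4 − 8 = 17/4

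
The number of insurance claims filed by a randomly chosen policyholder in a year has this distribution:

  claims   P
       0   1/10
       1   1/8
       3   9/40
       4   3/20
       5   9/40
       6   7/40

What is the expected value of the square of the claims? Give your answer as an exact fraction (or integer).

659/40

E[X²] = (1/10)·0 + (1/8)·1 + (9/40)·9 + (3/20)·16 + (9/40)·25 + (7/40)·36
     = 659/40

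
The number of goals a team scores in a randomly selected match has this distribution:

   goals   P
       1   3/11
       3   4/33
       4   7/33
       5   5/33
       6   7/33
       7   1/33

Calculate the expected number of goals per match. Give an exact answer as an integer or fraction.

41/11

E[X] = (3/11)·1 + (4/33)·3 + (7/33)·4 + (5/33)·5 + (7/33)·6 + (1/33)·7
     = 41/11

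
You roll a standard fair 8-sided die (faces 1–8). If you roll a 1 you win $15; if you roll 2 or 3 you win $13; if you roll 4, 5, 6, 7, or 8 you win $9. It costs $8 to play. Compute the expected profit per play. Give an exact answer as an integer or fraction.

E[payout] = (5/8)·9 + (1/4)·13 + (1/8)·15 = 43/4
Expected profit = 43/4 − 8 = 11/4

11/4 dollars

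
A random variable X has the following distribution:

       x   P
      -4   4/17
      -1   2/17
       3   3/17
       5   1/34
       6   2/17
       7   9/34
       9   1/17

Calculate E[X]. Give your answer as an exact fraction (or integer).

46/17

E[X] = (4/17)·(-4) + (2/17)·(-1) + (3/17)·3 + (1/34)·5 + (2/17)·6 + (9/34)·7 + (1/17)·9
     = 46/17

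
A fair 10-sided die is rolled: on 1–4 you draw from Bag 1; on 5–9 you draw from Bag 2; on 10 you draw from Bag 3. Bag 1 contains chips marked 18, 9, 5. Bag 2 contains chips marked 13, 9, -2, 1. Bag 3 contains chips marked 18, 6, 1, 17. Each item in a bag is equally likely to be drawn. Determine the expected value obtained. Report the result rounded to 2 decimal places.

E[X | Bag 1] = (18 + 9 + 5)/3 = 32/3
E[X | Bag 2] = (13 + 9 − 2 + 1)/4 = 21/4
E[X | Bag 3] = (18 + 6 + 1 + 17)/4 = 21/2
E[X] = (2/5)·32/3 + (1/2)·21/4 + (1/10)·21/2 = 953/120 ≈ 7.94

7.94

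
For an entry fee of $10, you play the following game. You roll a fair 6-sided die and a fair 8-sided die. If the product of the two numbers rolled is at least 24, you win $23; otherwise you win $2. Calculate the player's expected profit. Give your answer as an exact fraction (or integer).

E[payout] = (35/48)·2 + (13/48)·23 = 123/16
Expected profit = 123/16 − 10 = -37/16

-37/16 dollars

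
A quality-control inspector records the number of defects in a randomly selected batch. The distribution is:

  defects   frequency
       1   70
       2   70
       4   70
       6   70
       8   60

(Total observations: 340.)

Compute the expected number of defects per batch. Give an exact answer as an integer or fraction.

Total = 340, so P(defects=1) = 70/340, etc.
E[X] = (7/34)·1 + (7/34)·2 + (7/34)·4 + (7/34)·6 + (3/17)·8
     = 139/34

139/34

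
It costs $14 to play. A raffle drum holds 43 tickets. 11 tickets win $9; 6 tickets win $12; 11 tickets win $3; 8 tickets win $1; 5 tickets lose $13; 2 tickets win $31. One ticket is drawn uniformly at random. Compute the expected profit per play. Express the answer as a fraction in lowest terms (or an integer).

E[payout] = (11/43)·9 + (6/43)·12 + (11/43)·3 + (8/43)·1 + (5/43)·(-13) + (2/43)·31 = 209/43
Expected profit = 209/43 − 14 = -393/43

-393/43 dollars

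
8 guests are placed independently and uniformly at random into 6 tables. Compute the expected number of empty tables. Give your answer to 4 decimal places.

Let Xⱼ=1 if table j is empty. P(Xⱼ=1) = ((6-1)/6)^8 = 390625/1679616.
By linearity, E[#empty] = 6·390625/1679616 = 390625/279936.
≈ 1.3954

1.3954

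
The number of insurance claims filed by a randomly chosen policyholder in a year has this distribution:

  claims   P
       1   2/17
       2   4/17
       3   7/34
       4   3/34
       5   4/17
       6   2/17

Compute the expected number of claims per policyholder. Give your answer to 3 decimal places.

E[X] = (2/17)·1 + (4/17)·2 + (7/34)·3 + (3/34)·4 + (4/17)·5 + (2/17)·6
     = 117/34 ≈ 3.441

3.441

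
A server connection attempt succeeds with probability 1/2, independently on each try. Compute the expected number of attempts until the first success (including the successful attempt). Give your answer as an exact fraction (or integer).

For a geometric distribution, E[trials] = 1/p = 1/(1/2) = 2.

2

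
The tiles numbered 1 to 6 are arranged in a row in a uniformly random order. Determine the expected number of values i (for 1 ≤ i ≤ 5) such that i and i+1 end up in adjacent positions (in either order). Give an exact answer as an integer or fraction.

5/3

For each i ∈ {1,…,5}, let Xᵢ = 1 if i and i+1 are adjacent. P(Xᵢ=1) = 2·(6−1)!/6! = 2/6.
By linearity, E[ΣXᵢ] = (5)·(2/6) = 5/3.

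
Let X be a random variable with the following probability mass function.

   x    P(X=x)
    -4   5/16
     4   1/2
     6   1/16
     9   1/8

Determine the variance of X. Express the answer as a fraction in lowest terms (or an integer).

325/16

E[X] = (5/16)·(-4) + (1/2)·4 + (1/16)·6 + (1/8)·9 = 9/4
E[X²] = (5/16)·16 + (1/2)·16 + (1/16)·36 + (1/8)·81 = 203/8
Var(X) = 203/8 − (9/4)² = 325/16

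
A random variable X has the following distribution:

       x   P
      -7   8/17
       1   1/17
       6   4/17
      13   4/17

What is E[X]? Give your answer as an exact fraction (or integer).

E[X] = (8/17)·(-7) + (1/17)·1 + (4/17)·6 + (4/17)·13
     = 21/17

21/17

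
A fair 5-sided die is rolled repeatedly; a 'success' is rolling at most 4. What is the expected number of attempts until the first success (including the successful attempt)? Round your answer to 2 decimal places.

For a geometric distribution, E[trials] = 1/p = 1/(4/5) = 5/4.
≈ 1.25

1.25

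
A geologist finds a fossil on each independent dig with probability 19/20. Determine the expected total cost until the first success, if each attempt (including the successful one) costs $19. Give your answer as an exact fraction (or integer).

E[#attempts] = 1/p = 20/19; E[cost] = 19·20/19 = 20.

$20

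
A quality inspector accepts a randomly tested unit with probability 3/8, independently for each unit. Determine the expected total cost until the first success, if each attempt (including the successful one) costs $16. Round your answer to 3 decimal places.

$42.667

E[#attempts] = 1/p = 8/3; E[cost] = 16·8/3 = 128/3.
≈ 42.667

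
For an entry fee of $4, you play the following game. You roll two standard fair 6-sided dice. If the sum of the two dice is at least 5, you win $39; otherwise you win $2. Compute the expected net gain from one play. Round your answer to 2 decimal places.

$28.83

E[payout] = (1/6)·2 + (5/6)·39 = 197/6
Expected profit = 197/6 − 4 = 173/6 ≈ $28.83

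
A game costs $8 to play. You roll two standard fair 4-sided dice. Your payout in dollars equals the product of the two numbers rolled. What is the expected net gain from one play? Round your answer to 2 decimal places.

Distribution of the product of the two numbers rolled: 1 w.p. 1/16, 2 w.p. 1/8, 3 w.p. 1/8, 4 w.p. 3/16, 6 w.p. 1/8, 8 w.p. 1/8, …
E[payout] = (1/16)·1 + (1/8)·2 + (1/8)·3 + (3/16)·4 + (1/8)·6 + (1/8)·8 + (1/16)·9 + (1/8)·12 + (1/16)·16 = 25/4
Expected profit = 25/4 − 8 = -7/4 ≈ -$1.75

-$1.75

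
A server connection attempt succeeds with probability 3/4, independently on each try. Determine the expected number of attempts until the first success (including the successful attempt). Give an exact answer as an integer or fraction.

4/3

For a geometric distribution, E[trials] = 1/p = 1/(3/4) = 4/3.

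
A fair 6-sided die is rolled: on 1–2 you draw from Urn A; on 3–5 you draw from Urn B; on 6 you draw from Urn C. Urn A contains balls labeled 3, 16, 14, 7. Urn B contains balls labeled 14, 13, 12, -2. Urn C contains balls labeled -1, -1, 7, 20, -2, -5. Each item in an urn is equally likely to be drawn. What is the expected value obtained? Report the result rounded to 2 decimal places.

E[X | Urn A] = (3 + 16 + 14 + 7)/4 = 10
E[X | Urn B] = (14 + 13 + 12 − 2)/4 = 37/4
E[X | Urn C] = (-1 − 1 + 7 + 20 − 2 − 5)/6 = 3
E[X] = (1/3)·10 + (1/2)·37/4 + (1/6)·3 = 203/24 ≈ 8.46

8.46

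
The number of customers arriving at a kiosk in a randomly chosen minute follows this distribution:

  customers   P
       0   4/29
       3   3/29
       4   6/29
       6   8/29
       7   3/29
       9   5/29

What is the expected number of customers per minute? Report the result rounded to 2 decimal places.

E[X] = (4/29)·0 + (3/29)·3 + (6/29)·4 + (8/29)·6 + (3/29)·7 + (5/29)·9
     = 147/29 ≈ 5.07

5.07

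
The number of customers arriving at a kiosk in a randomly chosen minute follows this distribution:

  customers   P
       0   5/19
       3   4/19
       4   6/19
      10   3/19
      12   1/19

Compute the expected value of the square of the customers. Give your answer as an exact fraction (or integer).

E[X²] = (5/19)·0 + (4/19)·9 + (6/19)·16 + (3/19)·100 + (1/19)·144
     = 576/19

576/19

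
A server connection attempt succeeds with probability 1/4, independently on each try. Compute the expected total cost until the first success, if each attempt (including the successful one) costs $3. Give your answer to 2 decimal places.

$12.00

E[#attempts] = 1/p = 4; E[cost] = 3·4 = 12.
≈ 12.00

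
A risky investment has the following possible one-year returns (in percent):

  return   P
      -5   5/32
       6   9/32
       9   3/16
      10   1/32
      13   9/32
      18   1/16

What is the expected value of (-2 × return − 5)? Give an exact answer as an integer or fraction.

E[-2x-5] = (5/32)·5 + (9/32)·(-17) + (3/16)·(-23) + (1/32)·(-25) + (9/32)·(-31) + (1/16)·(-41)
     = -163/8

-163/8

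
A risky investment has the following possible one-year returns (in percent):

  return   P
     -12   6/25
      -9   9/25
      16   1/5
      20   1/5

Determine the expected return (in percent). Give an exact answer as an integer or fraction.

E[X] = (6/25)·(-12) + (9/25)·(-9) + (1/5)·16 + (1/5)·20
     = 27/25

27/25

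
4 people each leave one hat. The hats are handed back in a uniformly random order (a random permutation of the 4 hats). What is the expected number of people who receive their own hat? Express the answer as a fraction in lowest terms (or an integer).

1

Let Xᵢ = 1 if person i gets their own hat. For each i, P(Xᵢ=1) = 1/4.
By linearity of expectation, E[X₁+…+X_4] = 4·(1/4) = 1.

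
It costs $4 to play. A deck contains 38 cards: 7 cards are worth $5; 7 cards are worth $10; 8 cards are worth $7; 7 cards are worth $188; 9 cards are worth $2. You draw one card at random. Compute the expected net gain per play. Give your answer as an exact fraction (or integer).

E[payout] = (7/38)·5 + (7/38)·10 + (8/38)·7 + (7/38)·188 + (9/38)·2 = 1495/38
Expected profit = 1495/38 − 4 = 1343/38

1343/38 dollars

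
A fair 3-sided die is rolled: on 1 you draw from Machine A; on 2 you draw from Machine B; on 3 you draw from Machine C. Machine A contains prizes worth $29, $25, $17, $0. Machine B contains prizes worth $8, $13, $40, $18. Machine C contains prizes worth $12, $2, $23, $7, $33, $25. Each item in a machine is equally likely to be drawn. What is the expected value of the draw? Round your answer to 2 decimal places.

$18.17

E[X | Machine A] = (29 + 25 + 17 + 0)/4 = 71/4
E[X | Machine B] = (8 + 13 + 40 + 18)/4 = 79/4
E[X | Machine C] = (12 + 2 + 23 + 7 + 33 + 25)/6 = 17
E[X] = (1/3)·71/4 + (1/3)·79/4 + (1/3)·17 = 109/6 ≈ 18.17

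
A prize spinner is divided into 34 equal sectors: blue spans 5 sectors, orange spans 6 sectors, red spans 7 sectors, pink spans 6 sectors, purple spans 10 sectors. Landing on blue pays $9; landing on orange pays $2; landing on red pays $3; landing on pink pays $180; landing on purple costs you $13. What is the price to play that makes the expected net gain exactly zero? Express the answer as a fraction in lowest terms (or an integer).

E[payout] = (5/34)·9 + (6/34)·2 + (7/34)·3 + (6/34)·180 + (10/34)·(-13) = 514/17
Fair fee = E[payout] = 514/17

514/17 dollars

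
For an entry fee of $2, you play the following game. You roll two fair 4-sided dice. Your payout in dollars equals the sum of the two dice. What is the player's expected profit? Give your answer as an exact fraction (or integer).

Distribution of the sum of the two dice: 2 w.p. 1/16, 3 w.p. 1/8, 4 w.p. 3/16, 5 w.p. 1/4, 6 w.p. 3/16, 7 w.p. 1/8, …
E[payout] = (1/16)·2 + (1/8)·3 + (3/16)·4 + (1/4)·5 + (3/16)·6 + (1/8)·7 + (1/16)·8 = 5
Expected profit = 5 − 2 = 3

$3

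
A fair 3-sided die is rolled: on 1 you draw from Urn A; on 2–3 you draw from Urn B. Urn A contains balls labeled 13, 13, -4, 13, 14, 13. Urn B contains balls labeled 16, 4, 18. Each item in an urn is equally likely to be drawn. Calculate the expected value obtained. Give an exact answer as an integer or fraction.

107/9

E[X | Urn A] = (13 + 13 − 4 + 13 + 14 + 13)/6 = 31/3
E[X | Urn B] = (16 + 4 + 18)/3 = 38/3
E[X] = (1/3)·31/3 + (2/3)·38/3 = 107/9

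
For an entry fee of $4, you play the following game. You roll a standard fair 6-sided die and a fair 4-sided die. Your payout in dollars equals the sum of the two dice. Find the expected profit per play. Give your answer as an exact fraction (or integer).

$2

Distribution of the sum of the two dice: 2 w.p. 1/24, 3 w.p. 1/12, 4 w.p. 1/8, 5 w.p. 1/6, 6 w.p. 1/6, 7 w.p. 1/6, …
E[payout] = (1/24)·2 + (1/12)·3 + (1/8)·4 + (1/6)·5 + (1/6)·6 + (1/6)·7 + (1/8)·8 + (1/12)·9 + (1/24)·10 = 6
Expected profit = 6 − 4 = 2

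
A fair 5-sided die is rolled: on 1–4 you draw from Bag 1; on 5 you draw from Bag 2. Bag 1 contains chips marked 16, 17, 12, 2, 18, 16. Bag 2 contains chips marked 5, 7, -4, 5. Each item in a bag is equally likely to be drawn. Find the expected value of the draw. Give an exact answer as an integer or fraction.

229/20

E[X | Bag 1] = (16 + 17 + 12 + 2 + 18 + 16)/6 = 27/2
E[X | Bag 2] = (5 + 7 − 4 + 5)/4 = 13/4
E[X] = (4/5)·27/2 + (1/5)·13/4 = 229/20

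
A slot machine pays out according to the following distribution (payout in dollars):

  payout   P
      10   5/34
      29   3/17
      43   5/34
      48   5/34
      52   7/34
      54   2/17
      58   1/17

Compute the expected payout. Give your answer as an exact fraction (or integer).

1375/34 dollars

E[X] = (5/34)·10 + (3/17)·29 + (5/34)·43 + (5/34)·48 + (7/34)·52 + (2/17)·54 + (1/17)·58
     = 1375/34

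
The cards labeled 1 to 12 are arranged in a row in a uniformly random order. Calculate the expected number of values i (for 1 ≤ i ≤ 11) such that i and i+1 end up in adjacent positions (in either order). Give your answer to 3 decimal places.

1.833

For each i ∈ {1,…,11}, let Xᵢ = 1 if i and i+1 are adjacent. P(Xᵢ=1) = 2·(12−1)!/12! = 2/12.
By linearity, E[ΣXᵢ] = (11)·(2/12) = 11/6.
≈ 1.833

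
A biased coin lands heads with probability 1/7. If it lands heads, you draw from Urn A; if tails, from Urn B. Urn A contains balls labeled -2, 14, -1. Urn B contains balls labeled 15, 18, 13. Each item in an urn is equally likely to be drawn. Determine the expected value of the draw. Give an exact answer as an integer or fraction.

E[X | Urn A] = (-2 + 14 − 1)/3 = 11/3
E[X | Urn B] = (15 + 18 + 13)/3 = 46/3
E[X] = (1/7)·11/3 + (6/7)·46/3 = 41/3

41/3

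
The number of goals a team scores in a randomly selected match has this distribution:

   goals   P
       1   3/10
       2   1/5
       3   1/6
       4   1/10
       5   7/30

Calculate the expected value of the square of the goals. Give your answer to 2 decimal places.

E[X²] = (3/10)·1 + (1/5)·4 + (1/6)·9 + (1/10)·16 + (7/30)·25
     = 301/30 ≈ 10.03

10.03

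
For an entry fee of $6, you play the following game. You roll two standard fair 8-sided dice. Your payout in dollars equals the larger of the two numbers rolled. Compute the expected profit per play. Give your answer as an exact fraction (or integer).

Distribution of the larger of the two numbers rolled: 1 w.p. 1/64, 2 w.p. 3/64, 3 w.p. 5/64, 4 w.p. 7/64, 5 w.p. 9/64, 6 w.p. 11/64, …
E[payout] = (1/64)·1 + (3/64)·2 + (5/64)·3 + (7/64)·4 + (9/64)·5 + (11/64)·6 + (13/64)·7 + (15/64)·8 = 93/16
Expected profit = 93/16 − 6 = -3/16

-3/16 dollars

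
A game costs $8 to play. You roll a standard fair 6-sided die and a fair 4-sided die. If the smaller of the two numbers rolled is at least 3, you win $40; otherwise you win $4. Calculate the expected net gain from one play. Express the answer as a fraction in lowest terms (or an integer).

$8

E[payout] = (2/3)·4 + (1/3)·40 = 16
Expected profit = 16 − 8 = 8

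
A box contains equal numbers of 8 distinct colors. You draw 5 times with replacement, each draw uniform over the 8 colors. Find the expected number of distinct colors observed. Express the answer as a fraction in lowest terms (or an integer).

15961/4096

Let Xⱼ=1 if type j appears at least once. P(Xⱼ=1) = 1 − ((8−1)/8)^5 = 15961/32768.
E[#distinct] = 8·15961/32768 = 15961/4096.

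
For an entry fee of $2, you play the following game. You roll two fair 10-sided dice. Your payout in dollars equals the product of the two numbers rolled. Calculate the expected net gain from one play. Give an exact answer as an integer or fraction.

113/4 dollars

Distribution of the product of the two numbers rolled: 1 w.p. 1/100, 2 w.p. 1/50, 3 w.p. 1/50, 4 w.p. 3/100, 5 w.p. 1/50, 6 w.p. 1/25, …
E[payout] = (1/100)·1 + (1/50)·2 + (1/50)·3 + (3/100)·4 + (1/50)·5 + (1/25)·6 + (1/50)·7 + (1/25)·8 + (3/100)·9 + (1/25)·10 + (1/25)·12 + (1/50)·14 + (1/50)·15 + (3/100)·16 + (1/25)·18 + (1/25)·20 + (1/50)·21 + (1/25)·24 + (1/100)·25 + (1/50)·27 + (1/50)·28 + (1/25)·30 + (1/50)·32 + (1/50)·35 + (3/100)·36 + (1/25)·40 + (1/50)·42 + (1/50)·45 + (1/50)·48 + (1/100)·49 + (1/50)·50 + (1/50)·54 + (1/50)·56 + (1/50)·60 + (1/50)·63 + (1/100)·64 + (1/50)·70 + (1/50)·72 + (1/50)·80 + (1/100)·81 + (1/50)·90 + (1/100)·100 = 121/4
Expected profit = 121/4 − 2 = 113/4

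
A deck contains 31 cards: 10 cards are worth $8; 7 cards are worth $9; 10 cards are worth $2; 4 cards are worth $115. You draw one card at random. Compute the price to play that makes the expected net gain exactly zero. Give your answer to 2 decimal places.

$20.10

E[payout] = (10/31)·8 + (7/31)·9 + (10/31)·2 + (4/31)·115 = 623/31
Fair fee = E[payout] = 623/31 ≈ $20.10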